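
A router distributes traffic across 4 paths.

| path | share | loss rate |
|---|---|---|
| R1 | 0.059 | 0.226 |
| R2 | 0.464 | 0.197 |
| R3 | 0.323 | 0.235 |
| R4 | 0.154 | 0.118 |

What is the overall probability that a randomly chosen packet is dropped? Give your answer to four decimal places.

P(L) ≈ 0.1988

P(L) = P(L|R1)·P(R1) + P(L|R2)·P(R2) + P(L|R3)·P(R3) + P(L|R4)·P(R4)
      = 0.226·0.059 + 0.197·0.464 + 0.235·0.323 + 0.118·0.154
      = 0.013334 + 0.091408 + 0.075905 + 0.018172 = 0.198819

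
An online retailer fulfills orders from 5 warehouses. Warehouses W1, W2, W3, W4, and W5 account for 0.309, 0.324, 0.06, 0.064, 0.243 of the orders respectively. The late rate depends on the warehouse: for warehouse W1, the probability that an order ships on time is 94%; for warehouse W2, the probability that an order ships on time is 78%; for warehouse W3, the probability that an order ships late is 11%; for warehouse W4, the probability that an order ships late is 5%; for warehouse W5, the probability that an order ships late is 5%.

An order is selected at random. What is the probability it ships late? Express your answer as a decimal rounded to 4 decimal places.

P(L|W1) = 1 − 0.94 = 0.06.
P(L|W2) = 1 − 0.78 = 0.22.
P(L) = P(L|W1)·P(W1) + P(L|W2)·P(W2) + P(L|W3)·P(W3) + P(L|W4)·P(W4) + P(L|W5)·P(W5)
      = 0.06·0.309 + 0.22·0.324 + 0.11·0.06 + 0.05·0.064 + 0.05·0.243
      = 0.01854 + 0.07128 + 0.0066 + 0.0032 + 0.01215 = 0.11177

P(L) ≈ 0.1118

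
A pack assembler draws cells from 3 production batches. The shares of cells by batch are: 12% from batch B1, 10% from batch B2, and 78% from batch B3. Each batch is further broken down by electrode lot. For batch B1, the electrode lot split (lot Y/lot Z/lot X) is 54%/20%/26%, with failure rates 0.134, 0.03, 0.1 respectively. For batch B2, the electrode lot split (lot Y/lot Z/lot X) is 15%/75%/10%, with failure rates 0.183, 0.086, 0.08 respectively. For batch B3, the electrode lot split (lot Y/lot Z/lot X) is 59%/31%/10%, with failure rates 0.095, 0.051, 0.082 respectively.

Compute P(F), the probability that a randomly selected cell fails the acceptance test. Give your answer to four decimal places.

P(F|B1) = 0.54·0.134 + 0.2·0.03 + 0.26·0.1 = 0.07236 + 0.006 + 0.026 = 0.10436
P(F|B2) = 0.15·0.183 + 0.75·0.086 + 0.1·0.08 = 0.02745 + 0.0645 + 0.008 = 0.09995
P(F|B3) = 0.59·0.095 + 0.31·0.051 + 0.1·0.082 = 0.05605 + 0.01581 + 0.0082 = 0.08006
Then overall,
P(F) = 0.12·0.10436 + 0.1·0.09995 + 0.78·0.08006
      = 0.0125232 + 0.009995 + 0.0624468 = 0.084965

P(F) ≈ 0.0850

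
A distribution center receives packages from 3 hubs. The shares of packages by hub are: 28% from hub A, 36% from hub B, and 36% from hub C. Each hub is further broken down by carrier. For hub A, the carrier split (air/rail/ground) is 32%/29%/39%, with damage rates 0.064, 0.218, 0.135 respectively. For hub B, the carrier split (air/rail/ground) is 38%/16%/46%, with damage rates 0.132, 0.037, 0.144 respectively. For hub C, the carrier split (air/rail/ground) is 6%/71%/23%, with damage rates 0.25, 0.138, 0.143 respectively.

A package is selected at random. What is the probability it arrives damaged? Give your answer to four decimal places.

P(D) ≈ 0.1347

P(D|A) = 0.32·0.064 + 0.29·0.218 + 0.39·0.135 = 0.02048 + 0.06322 + 0.05265 = 0.13635
P(D|B) = 0.38·0.132 + 0.16·0.037 + 0.46·0.144 = 0.05016 + 0.00592 + 0.06624 = 0.12232
P(D|C) = 0.06·0.25 + 0.71·0.138 + 0.23·0.143 = 0.015 + 0.09798 + 0.03289 = 0.14587
Then overall,
P(D) = 0.28·0.13635 + 0.36·0.12232 + 0.36·0.14587
      = 0.038178 + 0.0440352 + 0.0525132 = 0.1347264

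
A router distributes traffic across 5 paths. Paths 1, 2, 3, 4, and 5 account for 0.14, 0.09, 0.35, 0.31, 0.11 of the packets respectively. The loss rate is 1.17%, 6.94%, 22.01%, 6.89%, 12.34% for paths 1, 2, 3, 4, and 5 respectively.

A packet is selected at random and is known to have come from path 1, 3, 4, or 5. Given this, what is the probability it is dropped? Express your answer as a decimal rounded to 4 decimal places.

Let S = {1, 3, 4, 5}.
P(S) = 0.14 + 0.35 + 0.31 + 0.11 = 0.91.
P(L ∩ S) = 0.0117·0.14 + 0.2201·0.35 + 0.0689·0.31 + 0.1234·0.11 = 0.001638 + 0.077035 + 0.021359 + 0.013574 = 0.113606.
P(L | S) = 0.113606 / 0.91 = 0.124842…

P(L|S) ≈ 0.1248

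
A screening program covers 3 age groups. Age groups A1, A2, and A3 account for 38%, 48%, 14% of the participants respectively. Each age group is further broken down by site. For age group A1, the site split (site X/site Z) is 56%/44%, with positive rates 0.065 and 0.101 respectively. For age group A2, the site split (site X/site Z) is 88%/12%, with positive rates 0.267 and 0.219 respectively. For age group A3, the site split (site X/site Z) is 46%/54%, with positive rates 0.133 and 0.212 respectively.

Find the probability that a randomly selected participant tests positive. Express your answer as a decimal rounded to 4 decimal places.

P(T|A1) = 0.56·0.065 + 0.44·0.101 = 0.0364 + 0.04444 = 0.08084
P(T|A2) = 0.88·0.267 + 0.12·0.219 = 0.23496 + 0.02628 = 0.26124
P(T|A3) = 0.46·0.133 + 0.54·0.212 = 0.06118 + 0.11448 = 0.17566
Then overall,
P(T) = 0.38·0.08084 + 0.48·0.26124 + 0.14·0.17566
      = 0.0307192 + 0.1253952 + 0.0245924 = 0.1807068

P(T) ≈ 0.1807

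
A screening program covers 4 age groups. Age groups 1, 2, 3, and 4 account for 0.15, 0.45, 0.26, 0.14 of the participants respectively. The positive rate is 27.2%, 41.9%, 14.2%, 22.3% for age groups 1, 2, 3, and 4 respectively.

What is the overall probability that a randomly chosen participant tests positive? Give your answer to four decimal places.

P(T) = P(T|1)·P(1) + P(T|2)·P(2) + P(T|3)·P(3) + P(T|4)·P(4)
      = 0.272·0.15 + 0.419·0.45 + 0.142·0.26 + 0.223·0.14
      = 0.0408 + 0.18855 + 0.03692 + 0.03122 = 0.29749

P(T) ≈ 0.2975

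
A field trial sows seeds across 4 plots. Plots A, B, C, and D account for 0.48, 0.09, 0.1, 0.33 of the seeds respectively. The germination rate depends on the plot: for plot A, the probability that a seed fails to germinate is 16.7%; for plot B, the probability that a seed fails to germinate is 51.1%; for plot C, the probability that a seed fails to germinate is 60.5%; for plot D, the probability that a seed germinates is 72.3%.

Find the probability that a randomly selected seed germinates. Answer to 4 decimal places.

P(G|A) = 1 − 0.167 = 0.833.
P(G|B) = 1 − 0.511 = 0.489.
P(G|C) = 1 − 0.605 = 0.395.
Using total probability over the partition,
P(G) = P(G|A)·P(A) + P(G|B)·P(B) + P(G|C)·P(C) + P(G|D)·P(D)
      = 0.833·0.48 + 0.489·0.09 + 0.395·0.1 + 0.723·0.33
      = 0.39984 + 0.04401 + 0.0395 + 0.23859 = 0.72194

P(G) ≈ 0.7219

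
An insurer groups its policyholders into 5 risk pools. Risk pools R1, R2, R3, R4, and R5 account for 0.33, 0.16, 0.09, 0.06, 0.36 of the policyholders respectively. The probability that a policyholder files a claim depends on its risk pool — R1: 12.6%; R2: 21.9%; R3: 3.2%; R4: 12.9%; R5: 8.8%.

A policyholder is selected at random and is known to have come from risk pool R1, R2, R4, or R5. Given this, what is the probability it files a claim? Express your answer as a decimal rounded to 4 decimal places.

0.1275

Let S = {R1, R2, R4, R5}.
P(S) = 0.33 + 0.16 + 0.06 + 0.36 = 0.91.
P(C ∩ S) = 0.126·0.33 + 0.219·0.16 + 0.129·0.06 + 0.088·0.36 = 0.04158 + 0.03504 + 0.00774 + 0.03168 = 0.11604.
P(C | S) = 0.11604 / 0.91 = 0.127516…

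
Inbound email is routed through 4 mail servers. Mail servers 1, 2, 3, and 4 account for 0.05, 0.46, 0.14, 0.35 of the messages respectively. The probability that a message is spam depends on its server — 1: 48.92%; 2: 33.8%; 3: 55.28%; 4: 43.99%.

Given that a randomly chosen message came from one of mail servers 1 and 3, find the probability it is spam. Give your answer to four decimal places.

Let J = {1, 3}.
P(J) = 0.05 + 0.14 = 0.19.
P(S ∩ J) = 0.4892·0.05 + 0.5528·0.14 = 0.02446 + 0.077392 = 0.101852.
P(S | J) = 0.101852 / 0.19 = 0.536063…

P(S|J) ≈ 0.5361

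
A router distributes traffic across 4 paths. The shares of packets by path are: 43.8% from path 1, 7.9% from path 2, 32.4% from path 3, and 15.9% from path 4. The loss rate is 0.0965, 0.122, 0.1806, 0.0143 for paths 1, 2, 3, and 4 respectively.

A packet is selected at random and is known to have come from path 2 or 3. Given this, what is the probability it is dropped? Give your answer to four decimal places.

Let S = {2, 3}.
P(S) = 0.079 + 0.324 = 0.403.
P(L ∩ S) = 0.122·0.079 + 0.1806·0.324 = 0.009638 + 0.0585144 = 0.0681524.
P(L | S) = 0.0681524 / 0.403 = 0.169113…

0.1691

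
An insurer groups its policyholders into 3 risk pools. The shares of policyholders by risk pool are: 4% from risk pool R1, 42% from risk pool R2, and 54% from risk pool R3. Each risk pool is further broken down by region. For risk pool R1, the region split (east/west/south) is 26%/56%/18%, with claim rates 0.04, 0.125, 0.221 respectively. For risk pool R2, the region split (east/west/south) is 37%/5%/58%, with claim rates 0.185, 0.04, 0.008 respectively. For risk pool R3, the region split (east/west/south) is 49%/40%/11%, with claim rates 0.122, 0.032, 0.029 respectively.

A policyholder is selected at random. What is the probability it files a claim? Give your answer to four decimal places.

P(C) ≈ 0.0773

P(C|R1) = 0.26·0.04 + 0.56·0.125 + 0.18·0.221 = 0.0104 + 0.07 + 0.03978 = 0.12018
P(C|R2) = 0.37·0.185 + 0.05·0.04 + 0.58·0.008 = 0.06845 + 0.002 + 0.00464 = 0.07509
P(C|R3) = 0.49·0.122 + 0.4·0.032 + 0.11·0.029 = 0.05978 + 0.0128 + 0.00319 = 0.07577
By total probability over the outer partition,
P(C) = 0.04·0.12018 + 0.42·0.07509 + 0.54·0.07577
      = 0.0048072 + 0.0315378 + 0.0409158 = 0.0772608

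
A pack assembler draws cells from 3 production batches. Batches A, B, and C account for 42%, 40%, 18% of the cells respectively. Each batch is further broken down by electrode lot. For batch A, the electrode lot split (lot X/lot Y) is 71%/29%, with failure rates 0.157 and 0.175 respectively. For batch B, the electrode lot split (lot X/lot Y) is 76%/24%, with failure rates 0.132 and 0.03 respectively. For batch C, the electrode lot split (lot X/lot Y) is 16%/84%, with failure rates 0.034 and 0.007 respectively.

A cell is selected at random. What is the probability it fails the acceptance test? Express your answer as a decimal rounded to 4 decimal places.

P(F) ≈ 0.1132

P(F|A) = 0.71·0.157 + 0.29·0.175 = 0.11147 + 0.05075 = 0.16222
P(F|B) = 0.76·0.132 + 0.24·0.03 = 0.10032 + 0.0072 = 0.10752
P(F|C) = 0.16·0.034 + 0.84·0.007 = 0.00544 + 0.00588 = 0.01132
Then overall,
P(F) = 0.42·0.16222 + 0.4·0.10752 + 0.18·0.01132
      = 0.0681324 + 0.043008 + 0.0020376 = 0.113178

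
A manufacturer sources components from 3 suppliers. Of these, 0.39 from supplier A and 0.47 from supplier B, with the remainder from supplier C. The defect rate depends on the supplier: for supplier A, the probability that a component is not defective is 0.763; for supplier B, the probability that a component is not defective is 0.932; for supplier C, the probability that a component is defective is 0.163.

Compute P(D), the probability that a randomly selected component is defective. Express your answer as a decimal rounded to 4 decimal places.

P(C) = 1 − (0.39 + 0.47) = 0.14.
P(D|A) = 1 − 0.763 = 0.237.
P(D|B) = 1 − 0.932 = 0.068.
P(D) = P(D|A)·P(A) + P(D|B)·P(B) + P(D|C)·P(C)
      = 0.237·0.39 + 0.068·0.47 + 0.163·0.14
      = 0.09243 + 0.03196 + 0.02282 = 0.14721

0.1472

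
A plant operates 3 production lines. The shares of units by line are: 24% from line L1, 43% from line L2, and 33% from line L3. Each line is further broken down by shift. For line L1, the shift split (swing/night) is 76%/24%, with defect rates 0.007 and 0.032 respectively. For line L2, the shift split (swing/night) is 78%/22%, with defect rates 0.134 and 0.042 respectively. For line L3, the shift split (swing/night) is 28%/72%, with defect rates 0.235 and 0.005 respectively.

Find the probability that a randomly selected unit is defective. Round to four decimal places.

0.0749

P(D|L1) = 0.76·0.007 + 0.24·0.032 = 0.00532 + 0.00768 = 0.013
P(D|L2) = 0.78·0.134 + 0.22·0.042 = 0.10452 + 0.00924 = 0.11376
P(D|L3) = 0.28·0.235 + 0.72·0.005 = 0.0658 + 0.0036 = 0.0694
By total probability over the outer partition,
P(D) = 0.24·0.013 + 0.43·0.11376 + 0.33·0.0694
      = 0.00312 + 0.0489168 + 0.022902 = 0.0749388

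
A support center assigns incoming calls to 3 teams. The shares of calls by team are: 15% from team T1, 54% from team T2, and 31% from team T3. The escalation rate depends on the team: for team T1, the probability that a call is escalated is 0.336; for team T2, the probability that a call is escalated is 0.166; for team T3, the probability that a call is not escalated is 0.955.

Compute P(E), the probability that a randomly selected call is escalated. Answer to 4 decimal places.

0.1540

P(E|T3) = 1 − 0.955 = 0.045.
P(E) = P(E|T1)·P(T1) + P(E|T2)·P(T2) + P(E|T3)·P(T3)
      = 0.336·0.15 + 0.166·0.54 + 0.045·0.31
      = 0.0504 + 0.08964 + 0.01395 = 0.15399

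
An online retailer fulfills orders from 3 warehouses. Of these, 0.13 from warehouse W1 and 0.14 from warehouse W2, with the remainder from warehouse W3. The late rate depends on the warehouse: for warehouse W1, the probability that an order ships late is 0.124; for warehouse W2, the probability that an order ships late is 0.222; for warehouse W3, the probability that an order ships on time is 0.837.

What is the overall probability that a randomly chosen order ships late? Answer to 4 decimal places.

P(W3) = 1 − (0.13 + 0.14) = 0.73.
P(L|W3) = 1 − 0.837 = 0.163.
By the law of total probability,
P(L) = P(L|W1)·P(W1) + P(L|W2)·P(W2) + P(L|W3)·P(W3)
      = 0.124·0.13 + 0.222·0.14 + 0.163·0.73
      = 0.01612 + 0.03108 + 0.11899 = 0.16619

0.1662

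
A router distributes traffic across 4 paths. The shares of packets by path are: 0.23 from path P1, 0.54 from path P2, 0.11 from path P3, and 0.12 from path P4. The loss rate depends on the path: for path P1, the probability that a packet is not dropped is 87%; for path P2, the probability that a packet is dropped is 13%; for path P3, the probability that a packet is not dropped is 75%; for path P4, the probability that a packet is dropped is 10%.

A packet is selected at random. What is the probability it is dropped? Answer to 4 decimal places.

P(L|P1) = 1 − 0.87 = 0.13.
P(L|P3) = 1 − 0.75 = 0.25.
P(L) = P(L|P1)·P(P1) + P(L|P2)·P(P2) + P(L|P3)·P(P3) + P(L|P4)·P(P4)
      = 0.13·0.23 + 0.13·0.54 + 0.25·0.11 + 0.1·0.12
      = 0.0299 + 0.0702 + 0.0275 + 0.012 = 0.1396

0.1396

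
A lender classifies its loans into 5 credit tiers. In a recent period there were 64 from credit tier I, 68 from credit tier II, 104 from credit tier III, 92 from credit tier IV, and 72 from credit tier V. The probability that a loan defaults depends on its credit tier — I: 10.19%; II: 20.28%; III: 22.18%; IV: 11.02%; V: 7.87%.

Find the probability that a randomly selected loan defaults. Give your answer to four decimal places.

0.1480

Total: 64 + 68 + 104 + 92 + 72 = 400.
P(I) = 64/400 = 0.16. P(II) = 68/400 = 0.17. P(III) = 104/400 = 0.26. P(IV) = 92/400 = 0.23. P(V) = 72/400 = 0.18.
P(D) = P(D|I)·P(I) + P(D|II)·P(II) + P(D|III)·P(III) + P(D|IV)·P(IV) + P(D|V)·P(V)
      = 0.1019·0.16 + 0.2028·0.17 + 0.2218·0.26 + 0.1102·0.23 + 0.0787·0.18
      = 0.016304 + 0.034476 + 0.057668 + 0.025346 + 0.014166 = 0.14796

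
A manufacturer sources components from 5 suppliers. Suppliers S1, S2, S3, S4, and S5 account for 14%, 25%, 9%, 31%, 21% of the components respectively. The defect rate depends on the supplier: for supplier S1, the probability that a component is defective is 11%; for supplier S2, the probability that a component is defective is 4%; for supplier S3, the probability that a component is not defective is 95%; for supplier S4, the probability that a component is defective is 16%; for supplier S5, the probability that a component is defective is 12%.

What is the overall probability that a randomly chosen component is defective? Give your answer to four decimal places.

P(D) ≈ 0.1047

P(D|S3) = 1 − 0.95 = 0.05.
Using total probability over the partition,
P(D) = P(D|S1)·P(S1) + P(D|S2)·P(S2) + P(D|S3)·P(S3) + P(D|S4)·P(S4) + P(D|S5)·P(S5)
      = 0.11·0.14 + 0.04·0.25 + 0.05·0.09 + 0.16·0.31 + 0.12·0.21
      = 0.0154 + 0.01 + 0.0045 + 0.0496 + 0.0252 = 0.1047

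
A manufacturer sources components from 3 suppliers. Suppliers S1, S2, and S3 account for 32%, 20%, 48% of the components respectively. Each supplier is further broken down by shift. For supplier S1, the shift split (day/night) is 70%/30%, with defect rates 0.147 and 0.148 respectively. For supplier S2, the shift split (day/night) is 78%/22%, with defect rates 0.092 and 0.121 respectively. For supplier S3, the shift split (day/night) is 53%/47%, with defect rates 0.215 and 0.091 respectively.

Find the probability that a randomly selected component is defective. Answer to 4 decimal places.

P(D) ≈ 0.1420

P(D|S1) = 0.7·0.147 + 0.3·0.148 = 0.1029 + 0.0444 = 0.1473
P(D|S2) = 0.78·0.092 + 0.22·0.121 = 0.07176 + 0.02662 = 0.09838
P(D|S3) = 0.53·0.215 + 0.47·0.091 = 0.11395 + 0.04277 = 0.15672
Then overall,
P(D) = 0.32·0.1473 + 0.2·0.09838 + 0.48·0.15672
      = 0.047136 + 0.019676 + 0.0752256 = 0.1420376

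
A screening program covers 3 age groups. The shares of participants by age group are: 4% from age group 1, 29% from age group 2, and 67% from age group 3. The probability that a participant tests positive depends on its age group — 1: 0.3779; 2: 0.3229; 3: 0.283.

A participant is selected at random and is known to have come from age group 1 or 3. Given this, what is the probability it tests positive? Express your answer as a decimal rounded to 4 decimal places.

Let S = {1, 3}.
P(S) = 0.04 + 0.67 = 0.71.
P(T ∩ S) = 0.3779·0.04 + 0.283·0.67 = 0.015116 + 0.18961 = 0.204726.
P(T | S) = 0.204726 / 0.71 = 0.288346…

P(T|S) ≈ 0.2883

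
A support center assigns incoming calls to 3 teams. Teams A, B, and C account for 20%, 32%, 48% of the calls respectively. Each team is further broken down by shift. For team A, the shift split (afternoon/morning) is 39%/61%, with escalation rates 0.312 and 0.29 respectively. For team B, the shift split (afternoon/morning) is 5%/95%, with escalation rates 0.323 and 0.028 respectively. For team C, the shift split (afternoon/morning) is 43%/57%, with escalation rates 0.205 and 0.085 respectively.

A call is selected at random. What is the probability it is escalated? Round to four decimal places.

P(E|A) = 0.39·0.312 + 0.61·0.29 = 0.12168 + 0.1769 = 0.29858
P(E|B) = 0.05·0.323 + 0.95·0.028 = 0.01615 + 0.0266 = 0.04275
P(E|C) = 0.43·0.205 + 0.57·0.085 = 0.08815 + 0.04845 = 0.1366
By total probability over the outer partition,
P(E) = 0.2·0.29858 + 0.32·0.04275 + 0.48·0.1366
      = 0.059716 + 0.01368 + 0.065568 = 0.138964

0.1390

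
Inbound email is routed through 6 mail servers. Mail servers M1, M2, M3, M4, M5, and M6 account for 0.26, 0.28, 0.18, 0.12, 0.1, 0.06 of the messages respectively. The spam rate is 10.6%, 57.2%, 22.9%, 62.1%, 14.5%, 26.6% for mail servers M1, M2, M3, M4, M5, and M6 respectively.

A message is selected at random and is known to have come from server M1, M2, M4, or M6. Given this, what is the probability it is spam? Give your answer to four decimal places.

Let J = {M1, M2, M4, M6}.
P(J) = 0.26 + 0.28 + 0.12 + 0.06 = 0.72.
P(S ∩ J) = 0.106·0.26 + 0.572·0.28 + 0.621·0.12 + 0.266·0.06 = 0.02756 + 0.16016 + 0.07452 + 0.01596 = 0.2782.
P(S | J) = 0.2782 / 0.72 = 0.386389…

P(S|J) ≈ 0.3864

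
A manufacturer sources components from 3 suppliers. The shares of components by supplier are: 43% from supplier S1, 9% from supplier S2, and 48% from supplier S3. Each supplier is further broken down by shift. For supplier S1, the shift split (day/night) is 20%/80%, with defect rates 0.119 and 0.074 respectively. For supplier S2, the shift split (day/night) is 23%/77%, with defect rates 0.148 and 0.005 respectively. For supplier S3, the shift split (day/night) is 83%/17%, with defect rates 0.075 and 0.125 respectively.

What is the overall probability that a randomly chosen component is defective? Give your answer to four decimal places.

0.0792

P(D|S1) = 0.2·0.119 + 0.8·0.074 = 0.0238 + 0.0592 = 0.083
P(D|S2) = 0.23·0.148 + 0.77·0.005 = 0.03404 + 0.00385 = 0.03789
P(D|S3) = 0.83·0.075 + 0.17·0.125 = 0.06225 + 0.02125 = 0.0835
By total probability over the outer partition,
P(D) = 0.43·0.083 + 0.09·0.03789 + 0.48·0.0835
      = 0.03569 + 0.0034101 + 0.04008 = 0.0791801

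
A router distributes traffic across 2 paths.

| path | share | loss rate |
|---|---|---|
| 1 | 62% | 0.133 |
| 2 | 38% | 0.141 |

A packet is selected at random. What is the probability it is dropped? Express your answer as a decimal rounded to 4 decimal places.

P(L) ≈ 0.1360

P(L) = P(L|1)·P(1) + P(L|2)·P(2)
      = 0.133·0.62 + 0.141·0.38
      = 0.08246 + 0.05358 = 0.13604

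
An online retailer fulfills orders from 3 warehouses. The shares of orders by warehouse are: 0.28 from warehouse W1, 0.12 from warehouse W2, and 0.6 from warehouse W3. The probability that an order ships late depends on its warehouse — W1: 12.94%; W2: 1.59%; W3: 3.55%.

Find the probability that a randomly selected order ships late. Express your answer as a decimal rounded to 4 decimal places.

0.0594

By the law of total probability,
P(L) = P(L|W1)·P(W1) + P(L|W2)·P(W2) + P(L|W3)·P(W3)
      = 0.1294·0.28 + 0.0159·0.12 + 0.0355·0.6
      = 0.036232 + 0.001908 + 0.0213 = 0.05944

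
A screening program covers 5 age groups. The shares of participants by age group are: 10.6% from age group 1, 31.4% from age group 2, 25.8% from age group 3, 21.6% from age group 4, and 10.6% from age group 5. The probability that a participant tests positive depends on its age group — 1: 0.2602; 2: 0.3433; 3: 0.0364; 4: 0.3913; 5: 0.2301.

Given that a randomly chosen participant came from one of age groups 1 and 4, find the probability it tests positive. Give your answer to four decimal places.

P(T|S) ≈ 0.3481

Let S = {1, 4}.
P(S) = 0.106 + 0.216 = 0.322.
P(T ∩ S) = 0.2602·0.106 + 0.3913·0.216 = 0.0275812 + 0.0845208 = 0.112102.
P(T | S) = 0.112102 / 0.322 = 0.348143…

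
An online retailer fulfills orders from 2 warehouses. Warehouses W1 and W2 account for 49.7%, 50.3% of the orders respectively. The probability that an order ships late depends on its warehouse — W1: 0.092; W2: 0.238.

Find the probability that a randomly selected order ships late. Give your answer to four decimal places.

0.1654

By the law of total probability,
P(L) = P(L|W1)·P(W1) + P(L|W2)·P(W2)
      = 0.092·0.497 + 0.238·0.503
      = 0.045724 + 0.119714 = 0.165438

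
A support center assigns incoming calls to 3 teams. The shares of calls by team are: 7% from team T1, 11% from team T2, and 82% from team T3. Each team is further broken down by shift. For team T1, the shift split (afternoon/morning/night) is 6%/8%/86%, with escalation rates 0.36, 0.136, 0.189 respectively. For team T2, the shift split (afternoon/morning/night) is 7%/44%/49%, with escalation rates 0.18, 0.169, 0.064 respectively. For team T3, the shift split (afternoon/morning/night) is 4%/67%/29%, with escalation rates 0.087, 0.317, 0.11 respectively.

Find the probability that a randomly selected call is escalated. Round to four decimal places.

0.2298

P(E|T1) = 0.06·0.36 + 0.08·0.136 + 0.86·0.189 = 0.0216 + 0.01088 + 0.16254 = 0.19502
P(E|T2) = 0.07·0.18 + 0.44·0.169 + 0.49·0.064 = 0.0126 + 0.07436 + 0.03136 = 0.11832
P(E|T3) = 0.04·0.087 + 0.67·0.317 + 0.29·0.11 = 0.00348 + 0.21239 + 0.0319 = 0.24777
Then overall,
P(E) = 0.07·0.19502 + 0.11·0.11832 + 0.82·0.24777
      = 0.0136514 + 0.0130152 + 0.2031714 = 0.229838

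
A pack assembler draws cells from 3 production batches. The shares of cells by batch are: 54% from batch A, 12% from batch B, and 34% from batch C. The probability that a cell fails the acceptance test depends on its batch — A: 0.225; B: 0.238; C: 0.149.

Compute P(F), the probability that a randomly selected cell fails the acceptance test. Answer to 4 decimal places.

P(F) = P(F|A)·P(A) + P(F|B)·P(B) + P(F|C)·P(C)
      = 0.225·0.54 + 0.238·0.12 + 0.149·0.34
      = 0.1215 + 0.02856 + 0.05066 = 0.20072

P(F) ≈ 0.2007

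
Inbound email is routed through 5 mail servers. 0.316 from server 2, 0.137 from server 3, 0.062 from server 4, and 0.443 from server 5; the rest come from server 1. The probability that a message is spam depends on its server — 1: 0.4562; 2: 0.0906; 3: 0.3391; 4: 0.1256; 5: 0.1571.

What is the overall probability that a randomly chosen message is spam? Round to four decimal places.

P(S) ≈ 0.1716

P(1) = 1 − (0.316 + 0.137 + 0.062 + 0.443) = 0.042.
By the law of total probability,
P(S) = P(S|1)·P(1) + P(S|2)·P(2) + P(S|3)·P(3) + P(S|4)·P(4) + P(S|5)·P(5)
      = 0.4562·0.042 + 0.0906·0.316 + 0.3391·0.137 + 0.1256·0.062 + 0.1571·0.443
      = 0.0191604 + 0.0286296 + 0.0464567 + 0.0077872 + 0.0695953 = 0.1716292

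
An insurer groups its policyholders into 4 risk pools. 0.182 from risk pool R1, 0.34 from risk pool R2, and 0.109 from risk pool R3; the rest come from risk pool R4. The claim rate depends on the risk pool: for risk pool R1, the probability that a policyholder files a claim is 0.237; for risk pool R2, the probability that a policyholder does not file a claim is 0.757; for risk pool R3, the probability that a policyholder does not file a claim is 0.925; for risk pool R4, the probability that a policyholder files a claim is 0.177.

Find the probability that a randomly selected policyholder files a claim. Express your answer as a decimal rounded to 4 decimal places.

P(R4) = 1 − (0.182 + 0.34 + 0.109) = 0.369.
P(C|R2) = 1 − 0.757 = 0.243.
P(C|R3) = 1 − 0.925 = 0.075.
P(C) = P(C|R1)·P(R1) + P(C|R2)·P(R2) + P(C|R3)·P(R3) + P(C|R4)·P(R4)
      = 0.237·0.182 + 0.243·0.34 + 0.075·0.109 + 0.177·0.369
      = 0.043134 + 0.08262 + 0.008175 + 0.065313 = 0.199242

P(C) ≈ 0.1992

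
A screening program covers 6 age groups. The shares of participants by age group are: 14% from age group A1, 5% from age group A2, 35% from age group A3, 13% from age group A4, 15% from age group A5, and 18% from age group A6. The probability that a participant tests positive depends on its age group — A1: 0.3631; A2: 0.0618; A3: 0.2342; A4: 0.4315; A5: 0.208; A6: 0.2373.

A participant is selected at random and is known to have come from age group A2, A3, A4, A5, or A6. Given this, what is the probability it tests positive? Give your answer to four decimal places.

Let S = {A2, A3, A4, A5, A6}.
P(S) = 0.05 + 0.35 + 0.13 + 0.15 + 0.18 = 0.86.
P(T ∩ S) = 0.0618·0.05 + 0.2342·0.35 + 0.4315·0.13 + 0.208·0.15 + 0.2373·0.18 = 0.00309 + 0.08197 + 0.056095 + 0.0312 + 0.042714 = 0.215069.
P(T | S) = 0.215069 / 0.86 = 0.250080…

0.2501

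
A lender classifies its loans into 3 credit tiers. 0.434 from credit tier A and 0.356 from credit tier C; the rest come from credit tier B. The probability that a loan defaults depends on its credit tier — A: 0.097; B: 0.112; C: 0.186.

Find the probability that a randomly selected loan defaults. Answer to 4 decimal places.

P(B) = 1 − (0.434 + 0.356) = 0.21.
Using total probability over the partition,
P(D) = P(D|A)·P(A) + P(D|B)·P(B) + P(D|C)·P(C)
      = 0.097·0.434 + 0.112·0.21 + 0.186·0.356
      = 0.042098 + 0.02352 + 0.066216 = 0.131834

0.1318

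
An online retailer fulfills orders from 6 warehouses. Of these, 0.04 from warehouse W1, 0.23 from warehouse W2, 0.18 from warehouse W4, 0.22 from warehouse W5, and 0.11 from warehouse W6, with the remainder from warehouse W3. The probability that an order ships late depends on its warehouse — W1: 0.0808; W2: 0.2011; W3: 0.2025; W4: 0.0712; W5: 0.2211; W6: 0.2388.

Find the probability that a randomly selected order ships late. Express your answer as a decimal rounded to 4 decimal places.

P(W3) = 1 − (0.04 + 0.23 + 0.18 + 0.22 + 0.11) = 0.22.
P(L) = P(L|W1)·P(W1) + P(L|W2)·P(W2) + P(L|W3)·P(W3) + P(L|W4)·P(W4) + P(L|W5)·P(W5) + P(L|W6)·P(W6)
      = 0.0808·0.04 + 0.2011·0.23 + 0.2025·0.22 + 0.0712·0.18 + 0.2211·0.22 + 0.2388·0.11
      = 0.003232 + 0.046253 + 0.04455 + 0.012816 + 0.048642 + 0.026268 = 0.181761

P(L) ≈ 0.1818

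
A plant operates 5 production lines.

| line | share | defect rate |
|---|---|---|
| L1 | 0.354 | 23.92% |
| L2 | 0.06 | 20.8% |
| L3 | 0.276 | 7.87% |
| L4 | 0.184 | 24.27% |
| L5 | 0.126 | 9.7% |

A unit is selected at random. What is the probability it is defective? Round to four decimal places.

0.1758

Using total probability over the partition,
P(D) = P(D|L1)·P(L1) + P(D|L2)·P(L2) + P(D|L3)·P(L3) + P(D|L4)·P(L4) + P(D|L5)·P(L5)
      = 0.2392·0.354 + 0.208·0.06 + 0.0787·0.276 + 0.2427·0.184 + 0.097·0.126
      = 0.0846768 + 0.01248 + 0.0217212 + 0.0446568 + 0.012222 = 0.1757568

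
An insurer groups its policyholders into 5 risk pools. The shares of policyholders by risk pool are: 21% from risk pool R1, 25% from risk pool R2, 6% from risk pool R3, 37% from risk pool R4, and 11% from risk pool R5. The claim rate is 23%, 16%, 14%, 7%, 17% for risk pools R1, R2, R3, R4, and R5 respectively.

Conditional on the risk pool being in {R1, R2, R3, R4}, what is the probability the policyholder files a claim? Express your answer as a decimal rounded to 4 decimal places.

Let S = {R1, R2, R3, R4}.
P(S) = 0.21 + 0.25 + 0.06 + 0.37 = 0.89.
P(C ∩ S) = 0.23·0.21 + 0.16·0.25 + 0.14·0.06 + 0.07·0.37 = 0.0483 + 0.04 + 0.0084 + 0.0259 = 0.1226.
P(C | S) = 0.1226 / 0.89 = 0.137753…

0.1378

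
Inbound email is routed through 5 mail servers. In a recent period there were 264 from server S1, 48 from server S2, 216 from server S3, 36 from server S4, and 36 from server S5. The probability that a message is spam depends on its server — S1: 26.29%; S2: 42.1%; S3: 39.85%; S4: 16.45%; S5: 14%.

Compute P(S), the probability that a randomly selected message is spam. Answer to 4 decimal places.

Total: 264 + 48 + 216 + 36 + 36 = 600.
P(S1) = 264/600 = 0.44. P(S2) = 48/600 = 0.08. P(S3) = 216/600 = 0.36. P(S4) = 36/600 = 0.06. P(S5) = 36/600 = 0.06.
Summing over the partition,
P(S) = P(S|S1)·P(S1) + P(S|S2)·P(S2) + P(S|S3)·P(S3) + P(S|S4)·P(S4) + P(S|S5)·P(S5)
      = 0.2629·0.44 + 0.421·0.08 + 0.3985·0.36 + 0.1645·0.06 + 0.14·0.06
      = 0.115676 + 0.03368 + 0.14346 + 0.00987 + 0.0084 = 0.311086

P(S) ≈ 0.3111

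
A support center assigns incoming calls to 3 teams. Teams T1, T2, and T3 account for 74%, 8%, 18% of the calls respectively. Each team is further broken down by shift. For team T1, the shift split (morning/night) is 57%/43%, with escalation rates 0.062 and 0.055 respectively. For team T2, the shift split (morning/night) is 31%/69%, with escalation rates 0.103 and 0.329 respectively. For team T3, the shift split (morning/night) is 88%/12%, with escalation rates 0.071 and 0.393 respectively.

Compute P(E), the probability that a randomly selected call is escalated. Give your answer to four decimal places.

0.0841

P(E|T1) = 0.57·0.062 + 0.43·0.055 = 0.03534 + 0.02365 = 0.05899
P(E|T2) = 0.31·0.103 + 0.69·0.329 = 0.03193 + 0.22701 = 0.25894
P(E|T3) = 0.88·0.071 + 0.12·0.393 = 0.06248 + 0.04716 = 0.10964
By total probability over the outer partition,
P(E) = 0.74·0.05899 + 0.08·0.25894 + 0.18·0.10964
      = 0.0436526 + 0.0207152 + 0.0197352 = 0.084103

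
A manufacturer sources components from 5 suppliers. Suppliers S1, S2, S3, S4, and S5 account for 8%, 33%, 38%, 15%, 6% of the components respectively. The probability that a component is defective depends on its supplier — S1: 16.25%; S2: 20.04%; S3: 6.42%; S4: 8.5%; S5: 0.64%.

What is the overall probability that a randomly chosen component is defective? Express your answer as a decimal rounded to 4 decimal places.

0.1167

Using total probability over the partition,
P(D) = P(D|S1)·P(S1) + P(D|S2)·P(S2) + P(D|S3)·P(S3) + P(D|S4)·P(S4) + P(D|S5)·P(S5)
      = 0.1625·0.08 + 0.2004·0.33 + 0.0642·0.38 + 0.085·0.15 + 0.0064·0.06
      = 0.013 + 0.066132 + 0.024396 + 0.01275 + 0.000384 = 0.116662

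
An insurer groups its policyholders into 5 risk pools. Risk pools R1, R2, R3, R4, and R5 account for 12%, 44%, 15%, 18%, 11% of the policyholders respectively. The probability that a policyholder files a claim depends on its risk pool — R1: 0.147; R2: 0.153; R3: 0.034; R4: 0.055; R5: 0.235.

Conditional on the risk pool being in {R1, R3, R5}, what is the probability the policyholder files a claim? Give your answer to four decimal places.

0.1279

Let S = {R1, R3, R5}.
P(S) = 0.12 + 0.15 + 0.11 = 0.38.
P(C ∩ S) = 0.147·0.12 + 0.034·0.15 + 0.235·0.11 = 0.01764 + 0.0051 + 0.02585 = 0.04859.
P(C | S) = 0.04859 / 0.38 = 0.127868…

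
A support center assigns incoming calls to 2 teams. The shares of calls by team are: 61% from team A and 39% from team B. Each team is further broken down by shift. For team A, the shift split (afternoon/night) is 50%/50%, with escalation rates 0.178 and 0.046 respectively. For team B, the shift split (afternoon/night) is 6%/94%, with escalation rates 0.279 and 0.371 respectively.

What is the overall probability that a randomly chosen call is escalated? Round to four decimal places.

P(E|A) = 0.5·0.178 + 0.5·0.046 = 0.089 + 0.023 = 0.112
P(E|B) = 0.06·0.279 + 0.94·0.371 = 0.01674 + 0.34874 = 0.36548
Then overall,
P(E) = 0.61·0.112 + 0.39·0.36548
      = 0.06832 + 0.1425372 = 0.2108572

P(E) ≈ 0.2109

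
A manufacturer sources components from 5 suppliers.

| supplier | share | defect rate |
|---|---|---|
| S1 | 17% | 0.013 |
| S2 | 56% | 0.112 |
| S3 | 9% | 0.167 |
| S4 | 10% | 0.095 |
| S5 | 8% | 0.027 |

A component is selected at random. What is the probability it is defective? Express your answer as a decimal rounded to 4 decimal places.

P(D) ≈ 0.0916

P(D) = P(D|S1)·P(S1) + P(D|S2)·P(S2) + P(D|S3)·P(S3) + P(D|S4)·P(S4) + P(D|S5)·P(S5)
      = 0.013·0.17 + 0.112·0.56 + 0.167·0.09 + 0.095·0.1 + 0.027·0.08
      = 0.00221 + 0.06272 + 0.01503 + 0.0095 + 0.00216 = 0.09162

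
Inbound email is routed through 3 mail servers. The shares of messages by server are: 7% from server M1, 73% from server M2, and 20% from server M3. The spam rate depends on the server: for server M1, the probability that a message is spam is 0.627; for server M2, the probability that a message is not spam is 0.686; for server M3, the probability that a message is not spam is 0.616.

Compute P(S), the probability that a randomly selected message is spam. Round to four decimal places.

P(S|M2) = 1 − 0.686 = 0.314.
P(S|M3) = 1 − 0.616 = 0.384.
P(S) = P(S|M1)·P(M1) + P(S|M2)·P(M2) + P(S|M3)·P(M3)
      = 0.627·0.07 + 0.314·0.73 + 0.384·0.2
      = 0.04389 + 0.22922 + 0.0768 = 0.34991

0.3499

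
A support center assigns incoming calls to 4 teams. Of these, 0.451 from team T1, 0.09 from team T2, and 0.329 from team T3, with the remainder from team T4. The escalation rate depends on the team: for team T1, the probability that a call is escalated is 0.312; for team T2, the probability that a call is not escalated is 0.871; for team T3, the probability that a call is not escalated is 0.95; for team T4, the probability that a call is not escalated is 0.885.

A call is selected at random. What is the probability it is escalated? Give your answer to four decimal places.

P(T4) = 1 − (0.451 + 0.09 + 0.329) = 0.13.
P(E|T2) = 1 − 0.871 = 0.129.
P(E|T3) = 1 − 0.95 = 0.05.
P(E|T4) = 1 − 0.885 = 0.115.
By the law of total probability,
P(E) = P(E|T1)·P(T1) + P(E|T2)·P(T2) + P(E|T3)·P(T3) + P(E|T4)·P(T4)
      = 0.312·0.451 + 0.129·0.09 + 0.05·0.329 + 0.115·0.13
      = 0.140712 + 0.01161 + 0.01645 + 0.01495 = 0.183722

0.1837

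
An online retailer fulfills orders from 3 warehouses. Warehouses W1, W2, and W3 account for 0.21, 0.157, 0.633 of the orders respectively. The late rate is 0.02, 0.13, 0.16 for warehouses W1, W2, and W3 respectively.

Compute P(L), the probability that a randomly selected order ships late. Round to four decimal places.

P(L) ≈ 0.1259

P(L) = P(L|W1)·P(W1) + P(L|W2)·P(W2) + P(L|W3)·P(W3)
      = 0.02·0.21 + 0.13·0.157 + 0.16·0.633
      = 0.0042 + 0.02041 + 0.10128 = 0.12589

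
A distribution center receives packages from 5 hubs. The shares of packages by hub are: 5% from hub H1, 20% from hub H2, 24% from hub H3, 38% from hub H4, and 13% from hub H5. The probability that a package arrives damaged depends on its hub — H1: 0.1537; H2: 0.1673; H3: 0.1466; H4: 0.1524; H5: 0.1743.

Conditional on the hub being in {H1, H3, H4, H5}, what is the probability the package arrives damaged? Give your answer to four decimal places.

Let S = {H1, H3, H4, H5}.
P(S) = 0.05 + 0.24 + 0.38 + 0.13 = 0.8.
P(D ∩ S) = 0.1537·0.05 + 0.1466·0.24 + 0.1524·0.38 + 0.1743·0.13 = 0.007685 + 0.035184 + 0.057912 + 0.022659 = 0.12344.
P(D | S) = 0.12344 / 0.8 = 0.154300…

0.1543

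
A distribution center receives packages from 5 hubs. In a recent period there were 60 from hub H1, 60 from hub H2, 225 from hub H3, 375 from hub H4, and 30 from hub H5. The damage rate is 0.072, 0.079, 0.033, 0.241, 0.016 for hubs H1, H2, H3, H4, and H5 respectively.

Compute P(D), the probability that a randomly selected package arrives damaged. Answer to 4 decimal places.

0.1431

Total: 60 + 60 + 225 + 375 + 30 = 750.
P(H1) = 60/750 = 0.08. P(H2) = 60/750 = 0.08. P(H3) = 225/750 = 0.3. P(H4) = 375/750 = 0.5. P(H5) = 30/750 = 0.04.
P(D) = P(D|H1)·P(H1) + P(D|H2)·P(H2) + P(D|H3)·P(H3) + P(D|H4)·P(H4) + P(D|H5)·P(H5)
      = 0.072·0.08 + 0.079·0.08 + 0.033·0.3 + 0.241·0.5 + 0.016·0.04
      = 0.00576 + 0.00632 + 0.0099 + 0.1205 + 0.00064 = 0.14312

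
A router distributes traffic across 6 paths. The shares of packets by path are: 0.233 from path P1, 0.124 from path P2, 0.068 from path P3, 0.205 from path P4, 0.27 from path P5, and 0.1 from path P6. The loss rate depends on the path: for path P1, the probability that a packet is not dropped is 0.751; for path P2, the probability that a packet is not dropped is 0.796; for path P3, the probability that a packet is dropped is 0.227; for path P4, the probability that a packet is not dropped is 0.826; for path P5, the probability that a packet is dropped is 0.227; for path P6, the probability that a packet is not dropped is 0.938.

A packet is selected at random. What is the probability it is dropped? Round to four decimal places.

P(L) ≈ 0.2019

P(L|P1) = 1 − 0.751 = 0.249.
P(L|P2) = 1 − 0.796 = 0.204.
P(L|P4) = 1 − 0.826 = 0.174.
P(L|P6) = 1 − 0.938 = 0.062.
P(L) = P(L|P1)·P(P1) + P(L|P2)·P(P2) + P(L|P3)·P(P3) + P(L|P4)·P(P4) + P(L|P5)·P(P5) + P(L|P6)·P(P6)
      = 0.249·0.233 + 0.204·0.124 + 0.227·0.068 + 0.174·0.205 + 0.227·0.27 + 0.062·0.1
      = 0.058017 + 0.025296 + 0.015436 + 0.03567 + 0.06129 + 0.0062 = 0.201909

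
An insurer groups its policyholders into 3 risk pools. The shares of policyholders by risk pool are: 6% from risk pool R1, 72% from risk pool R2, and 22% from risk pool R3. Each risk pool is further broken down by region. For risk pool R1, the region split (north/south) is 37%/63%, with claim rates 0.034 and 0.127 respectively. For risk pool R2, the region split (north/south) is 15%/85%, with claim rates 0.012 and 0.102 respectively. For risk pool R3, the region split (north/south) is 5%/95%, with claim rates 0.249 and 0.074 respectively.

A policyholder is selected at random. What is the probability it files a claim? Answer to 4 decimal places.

0.0875

P(C|R1) = 0.37·0.034 + 0.63·0.127 = 0.01258 + 0.08001 = 0.09259
P(C|R2) = 0.15·0.012 + 0.85·0.102 = 0.0018 + 0.0867 = 0.0885
P(C|R3) = 0.05·0.249 + 0.95·0.074 = 0.01245 + 0.0703 = 0.08275
By total probability over the outer partition,
P(C) = 0.06·0.09259 + 0.72·0.0885 + 0.22·0.08275
      = 0.0055554 + 0.06372 + 0.018205 = 0.0874804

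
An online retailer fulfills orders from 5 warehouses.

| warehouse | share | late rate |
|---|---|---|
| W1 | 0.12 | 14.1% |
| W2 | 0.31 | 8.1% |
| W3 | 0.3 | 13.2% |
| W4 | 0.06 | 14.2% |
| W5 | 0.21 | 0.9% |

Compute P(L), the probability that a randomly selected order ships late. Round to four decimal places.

0.0920

By the law of total probability,
P(L) = P(L|W1)·P(W1) + P(L|W2)·P(W2) + P(L|W3)·P(W3) + P(L|W4)·P(W4) + P(L|W5)·P(W5)
      = 0.141·0.12 + 0.081·0.31 + 0.132·0.3 + 0.142·0.06 + 0.009·0.21
      = 0.01692 + 0.02511 + 0.0396 + 0.00852 + 0.00189 = 0.09204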